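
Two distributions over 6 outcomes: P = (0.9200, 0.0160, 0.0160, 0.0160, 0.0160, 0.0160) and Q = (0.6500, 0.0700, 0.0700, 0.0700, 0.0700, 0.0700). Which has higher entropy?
Q

P is highly concentrated on one outcome (92%), making it nearly deterministic. Q spreads its mass more evenly (max 65%). The more spread-out distribution has higher entropy: H(P) ≈ 0.588 bits, H(Q) ≈ 1.747 bits.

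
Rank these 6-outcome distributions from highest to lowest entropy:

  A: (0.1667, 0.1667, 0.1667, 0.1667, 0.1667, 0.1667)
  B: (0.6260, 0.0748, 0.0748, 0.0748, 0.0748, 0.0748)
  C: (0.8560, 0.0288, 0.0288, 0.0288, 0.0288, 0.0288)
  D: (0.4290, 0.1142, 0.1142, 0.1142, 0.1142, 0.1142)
A > D > B > C

Key insight: Entropy is maximized by uniform distributions and minimized by concentrated distributions.

Entropies:
  H(A) = 2.5850 bits
  H(B) = 1.8221 bits
  H(C) = 0.9290 bits
  H(D) = 2.3112 bits

Ranking: A > D > B > C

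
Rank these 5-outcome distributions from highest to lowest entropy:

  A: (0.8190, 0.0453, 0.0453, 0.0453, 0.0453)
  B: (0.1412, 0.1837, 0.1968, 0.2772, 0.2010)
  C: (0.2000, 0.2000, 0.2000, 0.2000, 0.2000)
C > B > A

Key insight: Entropy is maximized by uniform distributions and minimized by concentrated distributions.

- Uniform distributions have maximum entropy log₂(5) = 2.3219 bits
- The more "peaked" or concentrated a distribution, the lower its entropy

Entropies:
  H(A) = 1.0443 bits
  H(B) = 2.2878 bits
  H(C) = 2.3219 bits

Ranking: C > B > A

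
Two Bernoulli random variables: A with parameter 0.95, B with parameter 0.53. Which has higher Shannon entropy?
B

For binary distributions, entropy is maximized at p=0.5 and decreases as p moves toward 0 or 1.

H(A) = H(0.95) = 0.2864 bits
H(B) = H(0.53) = 0.9974 bits

Distribution B (p=0.53) is closer to uniform (p=0.5), so it has higher entropy.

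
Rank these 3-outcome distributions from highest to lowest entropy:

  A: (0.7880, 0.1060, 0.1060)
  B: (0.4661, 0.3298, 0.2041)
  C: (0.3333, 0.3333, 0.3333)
C > B > A

Key insight: Entropy is maximized by uniform distributions and minimized by concentrated distributions.

- Uniform distributions have maximum entropy log₂(3) = 1.5850 bits
- The more "peaked" or concentrated a distribution, the lower its entropy

Entropies:
  H(A) = 0.9573 bits
  H(B) = 1.5090 bits
  H(C) = 1.5850 bits

Ranking: C > B > A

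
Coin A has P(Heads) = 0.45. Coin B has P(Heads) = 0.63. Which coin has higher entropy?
A

For binary distributions, entropy is maximized at p=0.5 and decreases as p moves toward 0 or 1.

H(A) = H(0.45) = 0.9928 bits
H(B) = H(0.63) = 0.9507 bits

Distribution A (p=0.45) is closer to uniform (p=0.5), so it has higher entropy.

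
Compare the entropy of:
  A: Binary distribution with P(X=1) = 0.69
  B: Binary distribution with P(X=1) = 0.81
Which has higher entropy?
A

For binary distributions, entropy is maximized at p=0.5 and decreases as p moves toward 0 or 1.

H(A) = H(0.69) = 0.8932 bits
H(B) = H(0.81) = 0.7015 bits

Distribution A (p=0.69) is closer to uniform (p=0.5), so it has higher entropy.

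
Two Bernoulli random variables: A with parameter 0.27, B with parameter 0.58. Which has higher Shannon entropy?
B

For binary distributions, entropy is maximized at p=0.5 and decreases as p moves toward 0 or 1.

H(A) = H(0.27) = 0.8415 bits
H(B) = H(0.58) = 0.9815 bits

Distribution B (p=0.58) is closer to uniform (p=0.5), so it has higher entropy.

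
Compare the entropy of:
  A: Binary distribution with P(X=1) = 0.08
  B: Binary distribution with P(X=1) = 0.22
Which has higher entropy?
B

For binary distributions, entropy is maximized at p=0.5 and decreases as p moves toward 0 or 1.

H(A) = H(0.08) = 0.4022 bits
H(B) = H(0.22) = 0.7602 bits

Distribution B (p=0.22) is closer to uniform (p=0.5), so it has higher entropy.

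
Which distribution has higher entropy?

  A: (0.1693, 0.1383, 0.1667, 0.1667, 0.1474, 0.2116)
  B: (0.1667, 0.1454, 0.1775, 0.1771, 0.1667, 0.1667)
B

Both distributions are close to uniform, making this a harder comparison.

H(A) = 2.5715 bits
H(B) = 2.5820 bits

The distribution closer to uniform has higher entropy.
Answer: B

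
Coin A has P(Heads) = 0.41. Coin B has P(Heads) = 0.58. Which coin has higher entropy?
B

For binary distributions, entropy is maximized at p=0.5 and decreases as p moves toward 0 or 1.

H(A) = H(0.41) = 0.9765 bits
H(B) = H(0.58) = 0.9815 bits

Distribution B (p=0.58) is closer to uniform (p=0.5), so it has higher entropy.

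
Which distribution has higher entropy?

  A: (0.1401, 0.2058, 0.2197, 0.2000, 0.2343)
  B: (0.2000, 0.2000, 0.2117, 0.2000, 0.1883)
B

Both distributions are close to uniform, making this a harder comparison.

H(A) = 2.3020 bits
H(B) = 2.3209 bits

The distribution closer to uniform has higher entropy.
Answer: B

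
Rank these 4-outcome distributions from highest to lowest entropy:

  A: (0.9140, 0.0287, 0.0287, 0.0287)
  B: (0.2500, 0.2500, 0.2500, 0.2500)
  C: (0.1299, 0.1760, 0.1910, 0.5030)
B > C > A

Key insight: Entropy is maximized by uniform distributions and minimized by concentrated distributions.

- Uniform distributions have maximum entropy log₂(4) = 2.0000 bits
- The more "peaked" or concentrated a distribution, the lower its entropy

Entropies:
  H(A) = 0.5593 bits
  H(B) = 2.0000 bits
  H(C) = 1.7785 bits

Ranking: B > C > A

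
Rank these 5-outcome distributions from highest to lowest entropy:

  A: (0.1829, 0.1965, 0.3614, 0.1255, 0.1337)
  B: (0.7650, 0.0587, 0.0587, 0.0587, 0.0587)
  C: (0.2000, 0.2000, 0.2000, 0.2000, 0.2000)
C > A > B

Key insight: Entropy is maximized by uniform distributions and minimized by concentrated distributions.

- Uniform distributions have maximum entropy log₂(5) = 2.3219 bits
- The more "peaked" or concentrated a distribution, the lower its entropy

Entropies:
  H(A) = 2.2040 bits
  H(B) = 1.2566 bits
  H(C) = 2.3219 bits

Ranking: C > A > B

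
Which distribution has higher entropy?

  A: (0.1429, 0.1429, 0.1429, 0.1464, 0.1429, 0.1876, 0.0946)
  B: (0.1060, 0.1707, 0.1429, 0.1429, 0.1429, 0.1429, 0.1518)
B

Both distributions are close to uniform, making this a harder comparison.

H(A) = 2.7848 bits
H(B) = 2.7958 bits

The distribution closer to uniform has higher entropy.
Answer: B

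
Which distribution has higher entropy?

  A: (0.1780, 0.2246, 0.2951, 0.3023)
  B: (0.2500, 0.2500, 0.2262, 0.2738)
B

Both distributions are close to uniform, making this a harder comparison.

H(A) = 1.9684 bits
H(B) = 1.9967 bits

The distribution closer to uniform has higher entropy.
Answer: B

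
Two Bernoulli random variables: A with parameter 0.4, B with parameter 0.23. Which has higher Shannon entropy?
A

For binary distributions, entropy is maximized at p=0.5 and decreases as p moves toward 0 or 1.

H(A) = H(0.4) = 0.9710 bits
H(B) = H(0.23) = 0.7780 bits

Distribution A (p=0.4) is closer to uniform (p=0.5), so it has higher entropy.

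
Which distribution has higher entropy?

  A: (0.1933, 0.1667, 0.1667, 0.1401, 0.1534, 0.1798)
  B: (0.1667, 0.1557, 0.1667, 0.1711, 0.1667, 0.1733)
B

Both distributions are close to uniform, making this a harder comparison.

H(A) = 2.5773 bits
H(B) = 2.5842 bits

The distribution closer to uniform has higher entropy.
Answer: B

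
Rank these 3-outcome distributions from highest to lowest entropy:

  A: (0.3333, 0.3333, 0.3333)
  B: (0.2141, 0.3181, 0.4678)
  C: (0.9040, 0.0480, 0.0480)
A > B > C

Key insight: Entropy is maximized by uniform distributions and minimized by concentrated distributions.

- Uniform distributions have maximum entropy log₂(3) = 1.5850 bits
- The more "peaked" or concentrated a distribution, the lower its entropy

Entropies:
  H(A) = 1.5850 bits
  H(B) = 1.5144 bits
  H(C) = 0.5522 bits

Ranking: A > B > C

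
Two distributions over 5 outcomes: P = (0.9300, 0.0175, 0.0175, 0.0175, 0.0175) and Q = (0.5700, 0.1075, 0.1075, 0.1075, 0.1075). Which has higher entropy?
Q

P is highly concentrated on one outcome (93%), making it nearly deterministic. Q spreads its mass more evenly (max 57%). The more spread-out distribution has higher entropy: H(P) ≈ 0.506 bits, H(Q) ≈ 1.846 bits.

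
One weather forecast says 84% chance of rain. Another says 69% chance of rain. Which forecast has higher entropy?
69% forecast

Treat each forecast as a Bernoulli distribution. Binary entropy is maximized at p=0.5 and falls off symmetrically toward 0 or 1. The 69% forecast is closer to 50%, so it is more uncertain. H(84%) ≈ 0.634 bits, H(69%) ≈ 0.893 bits.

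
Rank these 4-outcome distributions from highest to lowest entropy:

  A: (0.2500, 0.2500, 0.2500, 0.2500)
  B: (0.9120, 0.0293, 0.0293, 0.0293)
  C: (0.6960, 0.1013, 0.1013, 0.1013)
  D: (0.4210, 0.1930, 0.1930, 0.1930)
A > D > C > B

Key insight: Entropy is maximized by uniform distributions and minimized by concentrated distributions.

Entropies:
  H(A) = 2.0000 bits
  H(B) = 0.5692 bits
  H(C) = 1.3680 bits
  H(D) = 1.8996 bits

Ranking: A > D > C > B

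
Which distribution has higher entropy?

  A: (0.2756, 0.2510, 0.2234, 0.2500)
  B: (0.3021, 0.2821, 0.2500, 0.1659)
A

Both distributions are close to uniform, making this a harder comparison.

H(A) = 1.9961 bits
H(B) = 1.9666 bits

The distribution closer to uniform has higher entropy.
Answer: A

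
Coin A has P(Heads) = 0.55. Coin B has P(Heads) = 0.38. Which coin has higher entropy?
A

For binary distributions, entropy is maximized at p=0.5 and decreases as p moves toward 0 or 1.

H(A) = H(0.55) = 0.9928 bits
H(B) = H(0.38) = 0.9580 bits

Distribution A (p=0.55) is closer to uniform (p=0.5), so it has higher entropy.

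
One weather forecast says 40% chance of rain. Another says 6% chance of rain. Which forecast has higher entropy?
40% forecast

Treat each forecast as a Bernoulli distribution. Binary entropy is maximized at p=0.5 and falls off symmetrically toward 0 or 1. The 40% forecast is closer to 50%, so it is more uncertain. H(40%) ≈ 0.971 bits, H(6%) ≈ 0.327 bits.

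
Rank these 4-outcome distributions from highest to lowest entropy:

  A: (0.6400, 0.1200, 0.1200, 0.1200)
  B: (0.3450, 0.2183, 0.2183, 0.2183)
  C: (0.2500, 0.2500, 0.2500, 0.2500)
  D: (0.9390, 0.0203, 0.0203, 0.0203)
C > B > A > D

Key insight: Entropy is maximized by uniform distributions and minimized by concentrated distributions.

Entropies:
  H(A) = 1.5133 bits
  H(B) = 1.9677 bits
  H(C) = 2.0000 bits
  H(D) = 0.4281 bits

Ranking: C > B > A > D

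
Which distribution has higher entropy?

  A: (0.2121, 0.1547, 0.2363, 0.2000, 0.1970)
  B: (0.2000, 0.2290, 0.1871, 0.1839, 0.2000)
B

Both distributions are close to uniform, making this a harder comparison.

H(A) = 2.3089 bits
H(B) = 2.3175 bits

The distribution closer to uniform has higher entropy.
Answer: B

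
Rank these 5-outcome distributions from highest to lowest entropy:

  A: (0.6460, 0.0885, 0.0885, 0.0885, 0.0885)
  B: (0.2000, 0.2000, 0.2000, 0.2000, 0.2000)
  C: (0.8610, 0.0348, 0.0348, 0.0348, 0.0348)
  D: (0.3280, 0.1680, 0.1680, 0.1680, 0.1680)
B > D > A > C

Key insight: Entropy is maximized by uniform distributions and minimized by concentrated distributions.

Entropies:
  H(A) = 1.6456 bits
  H(B) = 2.3219 bits
  H(C) = 0.8596 bits
  H(D) = 2.2569 bits

Ranking: B > D > A > C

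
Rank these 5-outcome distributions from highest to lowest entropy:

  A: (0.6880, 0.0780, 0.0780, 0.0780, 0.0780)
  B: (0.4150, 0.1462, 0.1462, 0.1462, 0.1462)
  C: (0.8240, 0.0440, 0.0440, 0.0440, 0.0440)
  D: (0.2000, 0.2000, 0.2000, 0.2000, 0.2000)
D > B > A > C

Key insight: Entropy is maximized by uniform distributions and minimized by concentrated distributions.

Entropies:
  H(A) = 1.5195 bits
  H(B) = 2.1491 bits
  H(C) = 1.0232 bits
  H(D) = 2.3219 bits

Ranking: D > B > A > C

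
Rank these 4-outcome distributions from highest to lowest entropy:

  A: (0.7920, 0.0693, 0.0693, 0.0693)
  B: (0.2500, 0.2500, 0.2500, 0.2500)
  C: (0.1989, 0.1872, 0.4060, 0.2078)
B > C > A

Key insight: Entropy is maximized by uniform distributions and minimized by concentrated distributions.

- Uniform distributions have maximum entropy log₂(4) = 2.0000 bits
- The more "peaked" or concentrated a distribution, the lower its entropy

Entropies:
  H(A) = 1.0673 bits
  H(B) = 2.0000 bits
  H(C) = 1.9150 bits

Ranking: B > C > A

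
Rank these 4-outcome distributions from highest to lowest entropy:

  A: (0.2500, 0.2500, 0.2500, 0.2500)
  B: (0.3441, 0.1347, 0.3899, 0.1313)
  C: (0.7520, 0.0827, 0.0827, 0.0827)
A > B > C

Key insight: Entropy is maximized by uniform distributions and minimized by concentrated distributions.

- Uniform distributions have maximum entropy log₂(4) = 2.0000 bits
- The more "peaked" or concentrated a distribution, the lower its entropy

Entropies:
  H(A) = 2.0000 bits
  H(B) = 1.8335 bits
  H(C) = 1.2012 bits

Ranking: A > B > C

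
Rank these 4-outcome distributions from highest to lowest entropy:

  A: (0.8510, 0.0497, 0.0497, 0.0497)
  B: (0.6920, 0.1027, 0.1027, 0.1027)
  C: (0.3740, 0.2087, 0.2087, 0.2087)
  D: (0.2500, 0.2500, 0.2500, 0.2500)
D > C > B > A

Key insight: Entropy is maximized by uniform distributions and minimized by concentrated distributions.

Entropies:
  H(A) = 0.8435 bits
  H(B) = 1.3790 bits
  H(C) = 1.9459 bits
  H(D) = 2.0000 bits

Ranking: D > C > B > A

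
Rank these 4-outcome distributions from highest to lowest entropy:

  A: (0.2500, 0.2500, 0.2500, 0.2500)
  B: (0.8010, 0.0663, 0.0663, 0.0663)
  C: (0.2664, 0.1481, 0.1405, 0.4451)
A > C > B

Key insight: Entropy is maximized by uniform distributions and minimized by concentrated distributions.

- Uniform distributions have maximum entropy log₂(4) = 2.0000 bits
- The more "peaked" or concentrated a distribution, the lower its entropy

Entropies:
  H(A) = 2.0000 bits
  H(B) = 1.0353 bits
  H(C) = 1.8340 bits

Ranking: A > C > B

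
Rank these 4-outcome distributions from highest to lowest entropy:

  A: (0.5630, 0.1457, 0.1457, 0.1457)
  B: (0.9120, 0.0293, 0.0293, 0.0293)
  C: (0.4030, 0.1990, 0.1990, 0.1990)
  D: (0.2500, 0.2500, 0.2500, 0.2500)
D > C > A > B

Key insight: Entropy is maximized by uniform distributions and minimized by concentrated distributions.

Entropies:
  H(A) = 1.6811 bits
  H(B) = 0.5692 bits
  H(C) = 1.9189 bits
  H(D) = 2.0000 bits

Ranking: D > C > A > B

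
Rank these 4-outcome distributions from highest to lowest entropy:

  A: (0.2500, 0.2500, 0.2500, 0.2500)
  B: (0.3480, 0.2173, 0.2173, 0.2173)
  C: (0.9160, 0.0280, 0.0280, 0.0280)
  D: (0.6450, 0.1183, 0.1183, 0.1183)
A > B > D > C

Key insight: Entropy is maximized by uniform distributions and minimized by concentrated distributions.

Entropies:
  H(A) = 2.0000 bits
  H(B) = 1.9657 bits
  H(C) = 0.5493 bits
  H(D) = 1.5011 bits

Ranking: A > B > D > C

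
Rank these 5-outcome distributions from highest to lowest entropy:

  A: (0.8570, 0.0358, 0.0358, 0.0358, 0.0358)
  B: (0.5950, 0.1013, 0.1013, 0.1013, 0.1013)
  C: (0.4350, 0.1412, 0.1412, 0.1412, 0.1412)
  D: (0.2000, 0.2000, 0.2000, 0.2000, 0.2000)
D > C > B > A

Key insight: Entropy is maximized by uniform distributions and minimized by concentrated distributions.

Entropies:
  H(A) = 0.8780 bits
  H(B) = 1.7838 bits
  H(C) = 2.1178 bits
  H(D) = 2.3219 bits

Ranking: D > C > B > A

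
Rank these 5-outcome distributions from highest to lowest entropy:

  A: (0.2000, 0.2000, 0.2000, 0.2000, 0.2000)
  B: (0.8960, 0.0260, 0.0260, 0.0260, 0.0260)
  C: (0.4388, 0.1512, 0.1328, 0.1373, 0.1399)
A > C > B

Key insight: Entropy is maximized by uniform distributions and minimized by concentrated distributions.

- Uniform distributions have maximum entropy log₂(5) = 2.3219 bits
- The more "peaked" or concentrated a distribution, the lower its entropy

Entropies:
  H(A) = 2.3219 bits
  H(B) = 0.6895 bits
  H(C) = 2.1106 bits

Ranking: A > C > B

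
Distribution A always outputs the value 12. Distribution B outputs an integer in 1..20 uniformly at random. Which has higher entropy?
B

A is deterministic, so H(A) = 0. B is uniform over 20 outcomes, so H(B) = log₂(20) = 4.322 bits. Any distribution with genuine randomness has higher entropy than a deterministic one.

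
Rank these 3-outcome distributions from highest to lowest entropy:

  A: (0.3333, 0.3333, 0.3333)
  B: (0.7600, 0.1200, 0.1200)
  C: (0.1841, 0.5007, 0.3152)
A > C > B

Key insight: Entropy is maximized by uniform distributions and minimized by concentrated distributions.

- Uniform distributions have maximum entropy log₂(3) = 1.5850 bits
- The more "peaked" or concentrated a distribution, the lower its entropy

Entropies:
  H(A) = 1.5850 bits
  H(B) = 1.0350 bits
  H(C) = 1.4742 bits

Ranking: A > C > B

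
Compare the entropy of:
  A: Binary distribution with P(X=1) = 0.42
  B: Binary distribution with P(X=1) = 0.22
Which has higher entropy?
A

For binary distributions, entropy is maximized at p=0.5 and decreases as p moves toward 0 or 1.

H(A) = H(0.42) = 0.9815 bits
H(B) = H(0.22) = 0.7602 bits

Distribution A (p=0.42) is closer to uniform (p=0.5), so it has higher entropy.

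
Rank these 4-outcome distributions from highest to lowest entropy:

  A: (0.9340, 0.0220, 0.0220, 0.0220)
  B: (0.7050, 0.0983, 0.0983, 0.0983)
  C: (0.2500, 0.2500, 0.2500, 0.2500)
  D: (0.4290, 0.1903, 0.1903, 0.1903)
C > D > B > A

Key insight: Entropy is maximized by uniform distributions and minimized by concentrated distributions.

Entropies:
  H(A) = 0.4554 bits
  H(B) = 1.3427 bits
  H(C) = 2.0000 bits
  H(D) = 1.8904 bits

Ranking: C > D > B > A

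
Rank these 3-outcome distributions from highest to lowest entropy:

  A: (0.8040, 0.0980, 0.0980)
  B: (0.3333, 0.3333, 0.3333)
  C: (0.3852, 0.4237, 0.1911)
B > C > A

Key insight: Entropy is maximized by uniform distributions and minimized by concentrated distributions.

- Uniform distributions have maximum entropy log₂(3) = 1.5850 bits
- The more "peaked" or concentrated a distribution, the lower its entropy

Entropies:
  H(A) = 0.9099 bits
  H(B) = 1.5850 bits
  H(C) = 1.5113 bits

Ranking: B > C > A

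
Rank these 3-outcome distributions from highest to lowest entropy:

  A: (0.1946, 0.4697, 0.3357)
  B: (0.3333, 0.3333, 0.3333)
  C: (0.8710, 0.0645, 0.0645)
B > A > C

Key insight: Entropy is maximized by uniform distributions and minimized by concentrated distributions.

- Uniform distributions have maximum entropy log₂(3) = 1.5850 bits
- The more "peaked" or concentrated a distribution, the lower its entropy

Entropies:
  H(A) = 1.5002 bits
  H(B) = 1.5850 bits
  H(C) = 0.6837 bits

Ranking: B > A > C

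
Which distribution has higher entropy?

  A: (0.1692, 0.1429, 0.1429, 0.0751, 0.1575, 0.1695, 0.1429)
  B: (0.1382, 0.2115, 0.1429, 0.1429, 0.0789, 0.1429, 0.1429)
A

Both distributions are close to uniform, making this a harder comparison.

H(A) = 2.7716 bits
H(B) = 2.7618 bits

The distribution closer to uniform has higher entropy.
Answer: A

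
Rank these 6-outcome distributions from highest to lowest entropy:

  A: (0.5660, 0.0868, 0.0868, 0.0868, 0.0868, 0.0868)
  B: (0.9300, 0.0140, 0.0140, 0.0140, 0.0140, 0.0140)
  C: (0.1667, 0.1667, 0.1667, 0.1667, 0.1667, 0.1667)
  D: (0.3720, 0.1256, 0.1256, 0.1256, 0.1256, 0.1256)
C > D > A > B

Key insight: Entropy is maximized by uniform distributions and minimized by concentrated distributions.

Entropies:
  H(A) = 1.9951 bits
  H(B) = 0.5285 bits
  H(C) = 2.5850 bits
  H(D) = 2.4104 bits

Ranking: C > D > A > B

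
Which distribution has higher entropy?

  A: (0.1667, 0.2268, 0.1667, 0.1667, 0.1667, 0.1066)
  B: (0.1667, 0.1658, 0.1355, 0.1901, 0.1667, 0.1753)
B

Both distributions are close to uniform, making this a harder comparison.

H(A) = 2.5530 bits
H(B) = 2.5779 bits

The distribution closer to uniform has higher entropy.
Answer: B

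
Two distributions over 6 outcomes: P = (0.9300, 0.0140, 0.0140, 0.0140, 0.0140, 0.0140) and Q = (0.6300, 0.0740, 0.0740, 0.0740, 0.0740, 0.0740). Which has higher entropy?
Q

P is highly concentrated on one outcome (93%), making it nearly deterministic. Q spreads its mass more evenly (max 63%). The more spread-out distribution has higher entropy: H(P) ≈ 0.528 bits, H(Q) ≈ 1.810 bits.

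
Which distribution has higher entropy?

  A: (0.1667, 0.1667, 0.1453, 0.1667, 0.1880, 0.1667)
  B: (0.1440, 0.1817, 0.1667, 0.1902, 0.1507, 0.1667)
A

Both distributions are close to uniform, making this a harder comparison.

H(A) = 2.5810 bits
H(B) = 2.5783 bits

The distribution closer to uniform has higher entropy.
Answer: A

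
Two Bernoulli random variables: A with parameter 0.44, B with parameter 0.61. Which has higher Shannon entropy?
A

For binary distributions, entropy is maximized at p=0.5 and decreases as p moves toward 0 or 1.

H(A) = H(0.44) = 0.9896 bits
H(B) = H(0.61) = 0.9648 bits

Distribution A (p=0.44) is closer to uniform (p=0.5), so it has higher entropy.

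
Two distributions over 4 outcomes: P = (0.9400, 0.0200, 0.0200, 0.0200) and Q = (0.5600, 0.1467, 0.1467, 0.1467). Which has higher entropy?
Q

P is highly concentrated on one outcome (94%), making it nearly deterministic. Q spreads its mass more evenly (max 56%). The more spread-out distribution has higher entropy: H(P) ≈ 0.423 bits, H(Q) ≈ 1.687 bits.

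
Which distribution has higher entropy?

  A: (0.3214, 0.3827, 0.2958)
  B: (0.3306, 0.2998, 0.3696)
B

Both distributions are close to uniform, making this a harder comparison.

H(A) = 1.5764 bits
H(B) = 1.5797 bits

The distribution closer to uniform has higher entropy.
Answer: B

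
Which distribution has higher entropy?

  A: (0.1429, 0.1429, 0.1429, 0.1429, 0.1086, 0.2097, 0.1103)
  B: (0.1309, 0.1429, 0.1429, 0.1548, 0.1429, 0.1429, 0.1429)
B

Both distributions are close to uniform, making this a harder comparison.

H(A) = 2.7753 bits
H(B) = 2.8059 bits

The distribution closer to uniform has higher entropy.
Answer: B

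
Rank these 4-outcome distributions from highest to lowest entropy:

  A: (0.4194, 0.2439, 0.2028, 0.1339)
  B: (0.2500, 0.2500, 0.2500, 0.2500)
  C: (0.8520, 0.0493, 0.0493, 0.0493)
B > A > C

Key insight: Entropy is maximized by uniform distributions and minimized by concentrated distributions.

- Uniform distributions have maximum entropy log₂(4) = 2.0000 bits
- The more "peaked" or concentrated a distribution, the lower its entropy

Entropies:
  H(A) = 1.8775 bits
  H(B) = 2.0000 bits
  H(C) = 0.8394 bits

Ranking: B > A > C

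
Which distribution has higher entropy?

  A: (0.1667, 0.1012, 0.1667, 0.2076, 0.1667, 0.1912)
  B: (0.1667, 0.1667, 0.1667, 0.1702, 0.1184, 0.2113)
B

Both distributions are close to uniform, making this a harder comparison.

H(A) = 2.5542 bits
H(B) = 2.5657 bits

The distribution closer to uniform has higher entropy.
Answer: B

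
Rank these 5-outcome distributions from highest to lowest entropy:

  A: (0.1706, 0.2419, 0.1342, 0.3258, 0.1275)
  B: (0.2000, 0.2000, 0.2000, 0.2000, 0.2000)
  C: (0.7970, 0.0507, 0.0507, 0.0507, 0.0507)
B > A > C

Key insight: Entropy is maximized by uniform distributions and minimized by concentrated distributions.

- Uniform distributions have maximum entropy log₂(5) = 2.3219 bits
- The more "peaked" or concentrated a distribution, the lower its entropy

Entropies:
  H(A) = 2.2254 bits
  H(B) = 2.3219 bits
  H(C) = 1.1339 bits

Ranking: B > A > C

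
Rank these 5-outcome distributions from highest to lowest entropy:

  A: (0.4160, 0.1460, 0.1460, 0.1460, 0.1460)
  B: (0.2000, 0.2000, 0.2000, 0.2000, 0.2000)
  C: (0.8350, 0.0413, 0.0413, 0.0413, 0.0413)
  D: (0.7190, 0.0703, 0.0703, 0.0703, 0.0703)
B > A > D > C

Key insight: Entropy is maximized by uniform distributions and minimized by concentrated distributions.

Entropies:
  H(A) = 2.1475 bits
  H(B) = 2.3219 bits
  H(C) = 0.9761 bits
  H(D) = 1.4188 bits

Ranking: B > A > D > C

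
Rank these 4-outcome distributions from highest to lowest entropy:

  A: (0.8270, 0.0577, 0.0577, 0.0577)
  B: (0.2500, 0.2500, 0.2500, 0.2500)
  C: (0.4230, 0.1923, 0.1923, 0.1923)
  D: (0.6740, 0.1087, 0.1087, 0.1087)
B > C > D > A

Key insight: Entropy is maximized by uniform distributions and minimized by concentrated distributions.

Entropies:
  H(A) = 0.9387 bits
  H(B) = 2.0000 bits
  H(C) = 1.8973 bits
  H(D) = 1.4275 bits

Ranking: B > C > D > A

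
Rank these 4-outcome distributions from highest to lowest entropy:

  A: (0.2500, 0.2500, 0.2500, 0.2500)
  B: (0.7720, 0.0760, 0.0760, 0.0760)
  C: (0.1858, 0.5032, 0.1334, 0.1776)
A > C > B

Key insight: Entropy is maximized by uniform distributions and minimized by concentrated distributions.

- Uniform distributions have maximum entropy log₂(4) = 2.0000 bits
- The more "peaked" or concentrated a distribution, the lower its entropy

Entropies:
  H(A) = 2.0000 bits
  H(B) = 1.1359 bits
  H(C) = 1.7803 bits

Ranking: A > C > B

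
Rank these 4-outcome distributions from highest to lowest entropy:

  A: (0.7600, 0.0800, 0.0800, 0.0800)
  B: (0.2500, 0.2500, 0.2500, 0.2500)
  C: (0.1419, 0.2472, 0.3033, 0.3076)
B > C > A

Key insight: Entropy is maximized by uniform distributions and minimized by concentrated distributions.

- Uniform distributions have maximum entropy log₂(4) = 2.0000 bits
- The more "peaked" or concentrated a distribution, the lower its entropy

Entropies:
  H(A) = 1.1754 bits
  H(B) = 2.0000 bits
  H(C) = 1.9433 bits

Ranking: B > C > A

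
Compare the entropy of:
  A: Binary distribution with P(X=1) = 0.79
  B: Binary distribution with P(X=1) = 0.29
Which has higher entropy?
B

For binary distributions, entropy is maximized at p=0.5 and decreases as p moves toward 0 or 1.

H(A) = H(0.79) = 0.7415 bits
H(B) = H(0.29) = 0.8687 bits

Distribution B (p=0.29) is closer to uniform (p=0.5), so it has higher entropy.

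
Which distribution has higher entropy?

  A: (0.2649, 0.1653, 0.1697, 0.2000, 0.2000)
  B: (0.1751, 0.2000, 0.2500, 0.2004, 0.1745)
B

Both distributions are close to uniform, making this a harder comparison.

H(A) = 2.3000 bits
H(B) = 2.3088 bits

The distribution closer to uniform has higher entropy.
Answer: B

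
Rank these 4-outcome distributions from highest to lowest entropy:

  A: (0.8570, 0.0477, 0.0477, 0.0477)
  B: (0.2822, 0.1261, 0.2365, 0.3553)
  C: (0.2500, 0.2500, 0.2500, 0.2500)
C > B > A

Key insight: Entropy is maximized by uniform distributions and minimized by concentrated distributions.

- Uniform distributions have maximum entropy log₂(4) = 2.0000 bits
- The more "peaked" or concentrated a distribution, the lower its entropy

Entropies:
  H(A) = 0.8187 bits
  H(B) = 1.9141 bits
  H(C) = 2.0000 bits

Ranking: C > B > A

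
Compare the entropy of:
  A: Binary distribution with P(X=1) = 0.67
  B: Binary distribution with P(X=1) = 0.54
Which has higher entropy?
B

For binary distributions, entropy is maximized at p=0.5 and decreases as p moves toward 0 or 1.

H(A) = H(0.67) = 0.9149 bits
H(B) = H(0.54) = 0.9954 bits

Distribution B (p=0.54) is closer to uniform (p=0.5), so it has higher entropy.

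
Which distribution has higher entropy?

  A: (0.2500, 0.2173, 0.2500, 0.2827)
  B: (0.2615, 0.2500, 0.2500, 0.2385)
B

Both distributions are close to uniform, making this a harder comparison.

H(A) = 1.9938 bits
H(B) = 1.9992 bits

The distribution closer to uniform has higher entropy.
Answer: B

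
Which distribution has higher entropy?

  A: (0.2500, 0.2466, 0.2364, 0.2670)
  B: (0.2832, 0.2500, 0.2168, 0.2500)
A

Both distributions are close to uniform, making this a harder comparison.

H(A) = 1.9986 bits
H(B) = 1.9936 bits

The distribution closer to uniform has higher entropy.
Answer: A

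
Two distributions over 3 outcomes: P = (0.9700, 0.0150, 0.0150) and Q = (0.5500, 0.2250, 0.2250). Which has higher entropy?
Q

P is highly concentrated on one outcome (97%), making it nearly deterministic. Q spreads its mass more evenly (max 55%). The more spread-out distribution has higher entropy: H(P) ≈ 0.224 bits, H(Q) ≈ 1.443 bits.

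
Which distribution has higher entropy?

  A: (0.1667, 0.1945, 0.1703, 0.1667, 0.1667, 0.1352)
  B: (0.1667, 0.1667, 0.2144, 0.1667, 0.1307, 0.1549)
A

Both distributions are close to uniform, making this a harder comparison.

H(A) = 2.5771 bits
H(B) = 2.5692 bits

The distribution closer to uniform has higher entropy.
Answer: A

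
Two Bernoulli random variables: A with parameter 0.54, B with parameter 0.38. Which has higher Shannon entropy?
A

For binary distributions, entropy is maximized at p=0.5 and decreases as p moves toward 0 or 1.

H(A) = H(0.54) = 0.9954 bits
H(B) = H(0.38) = 0.9580 bits

Distribution A (p=0.54) is closer to uniform (p=0.5), so it has higher entropy.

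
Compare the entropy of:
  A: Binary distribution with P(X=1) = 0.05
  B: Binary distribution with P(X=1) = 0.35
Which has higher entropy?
B

For binary distributions, entropy is maximized at p=0.5 and decreases as p moves toward 0 or 1.

H(A) = H(0.05) = 0.2864 bits
H(B) = H(0.35) = 0.9341 bits

Distribution B (p=0.35) is closer to uniform (p=0.5), so it has higher entropy.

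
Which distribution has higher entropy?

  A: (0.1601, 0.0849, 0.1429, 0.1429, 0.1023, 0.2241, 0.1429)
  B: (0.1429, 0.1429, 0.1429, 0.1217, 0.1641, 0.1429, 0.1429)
B

Both distributions are close to uniform, making this a harder comparison.

H(A) = 2.7485 bits
H(B) = 2.8028 bits

The distribution closer to uniform has higher entropy.
Answer: B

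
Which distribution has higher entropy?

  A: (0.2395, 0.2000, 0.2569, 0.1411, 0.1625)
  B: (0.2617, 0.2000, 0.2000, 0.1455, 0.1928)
B

Both distributions are close to uniform, making this a harder comparison.

H(A) = 2.2866 bits
H(B) = 2.2974 bits

The distribution closer to uniform has higher entropy.
Answer: B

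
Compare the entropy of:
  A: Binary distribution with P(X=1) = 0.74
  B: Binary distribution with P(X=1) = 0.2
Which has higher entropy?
A

For binary distributions, entropy is maximized at p=0.5 and decreases as p moves toward 0 or 1.

H(A) = H(0.74) = 0.8267 bits
H(B) = H(0.2) = 0.7219 bits

Distribution A (p=0.74) is closer to uniform (p=0.5), so it has higher entropy.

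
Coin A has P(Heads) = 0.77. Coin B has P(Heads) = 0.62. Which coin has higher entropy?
B

For binary distributions, entropy is maximized at p=0.5 and decreases as p moves toward 0 or 1.

H(A) = H(0.77) = 0.7780 bits
H(B) = H(0.62) = 0.9580 bits

Distribution B (p=0.62) is closer to uniform (p=0.5), so it has higher entropy.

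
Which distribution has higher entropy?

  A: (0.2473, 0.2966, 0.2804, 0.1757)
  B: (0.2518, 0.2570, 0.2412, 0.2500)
B

Both distributions are close to uniform, making this a harder comparison.

H(A) = 1.9737 bits
H(B) = 1.9996 bits

The distribution closer to uniform has higher entropy.
Answer: B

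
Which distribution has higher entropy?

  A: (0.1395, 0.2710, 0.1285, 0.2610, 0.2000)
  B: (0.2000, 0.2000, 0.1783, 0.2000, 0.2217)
B

Both distributions are close to uniform, making this a harder comparison.

H(A) = 2.2574 bits
H(B) = 2.3185 bits

The distribution closer to uniform has higher entropy.
Answer: B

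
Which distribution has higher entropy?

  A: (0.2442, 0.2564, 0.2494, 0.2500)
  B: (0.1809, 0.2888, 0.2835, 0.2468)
A

Both distributions are close to uniform, making this a harder comparison.

H(A) = 1.9998 bits
H(B) = 1.9775 bits

The distribution closer to uniform has higher entropy.
Answer: A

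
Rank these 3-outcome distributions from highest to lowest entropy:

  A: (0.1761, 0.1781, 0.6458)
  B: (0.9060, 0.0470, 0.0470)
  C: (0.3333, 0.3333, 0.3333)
C > A > B

Key insight: Entropy is maximized by uniform distributions and minimized by concentrated distributions.

- Uniform distributions have maximum entropy log₂(3) = 1.5850 bits
- The more "peaked" or concentrated a distribution, the lower its entropy

Entropies:
  H(A) = 1.2919 bits
  H(B) = 0.5437 bits
  H(C) = 1.5850 bits

Ranking: C > A > B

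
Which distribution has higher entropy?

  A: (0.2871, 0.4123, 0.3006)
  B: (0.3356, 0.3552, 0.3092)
B

Both distributions are close to uniform, making this a harder comparison.

H(A) = 1.5652 bits
H(B) = 1.5827 bits

The distribution closer to uniform has higher entropy.
Answer: B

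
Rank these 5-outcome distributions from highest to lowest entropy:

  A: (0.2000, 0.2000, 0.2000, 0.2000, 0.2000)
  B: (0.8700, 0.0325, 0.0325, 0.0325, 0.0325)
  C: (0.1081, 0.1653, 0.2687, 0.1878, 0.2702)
A > C > B

Key insight: Entropy is maximized by uniform distributions and minimized by concentrated distributions.

- Uniform distributions have maximum entropy log₂(5) = 2.3219 bits
- The more "peaked" or concentrated a distribution, the lower its entropy

Entropies:
  H(A) = 2.3219 bits
  H(B) = 0.8174 bits
  H(C) = 2.2488 bits

Ranking: A > C > B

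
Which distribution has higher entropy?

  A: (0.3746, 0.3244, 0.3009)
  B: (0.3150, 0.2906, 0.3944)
A

Both distributions are close to uniform, making this a harder comparison.

H(A) = 1.5789 bits
H(B) = 1.5725 bits

The distribution closer to uniform has higher entropy.
Answer: A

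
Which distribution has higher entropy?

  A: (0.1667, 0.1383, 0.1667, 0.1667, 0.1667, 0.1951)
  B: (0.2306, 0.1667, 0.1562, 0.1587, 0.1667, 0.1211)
A

Both distributions are close to uniform, making this a harder comparison.

H(A) = 2.5780 bits
H(B) = 2.5585 bits

The distribution closer to uniform has higher entropy.
Answer: A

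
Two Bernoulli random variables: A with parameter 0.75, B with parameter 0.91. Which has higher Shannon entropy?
A

For binary distributions, entropy is maximized at p=0.5 and decreases as p moves toward 0 or 1.

H(A) = H(0.75) = 0.8113 bits
H(B) = H(0.91) = 0.4365 bits

Distribution A (p=0.75) is closer to uniform (p=0.5), so it has higher entropy.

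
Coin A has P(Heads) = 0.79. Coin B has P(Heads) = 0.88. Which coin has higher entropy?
A

For binary distributions, entropy is maximized at p=0.5 and decreases as p moves toward 0 or 1.

H(A) = H(0.79) = 0.7415 bits
H(B) = H(0.88) = 0.5294 bits

Distribution A (p=0.79) is closer to uniform (p=0.5), so it has higher entropy.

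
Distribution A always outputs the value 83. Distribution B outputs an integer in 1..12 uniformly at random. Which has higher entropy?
B

A is deterministic, so H(A) = 0. B is uniform over 12 outcomes, so H(B) = log₂(12) = 3.585 bits. Any distribution with genuine randomness has higher entropy than a deterministic one.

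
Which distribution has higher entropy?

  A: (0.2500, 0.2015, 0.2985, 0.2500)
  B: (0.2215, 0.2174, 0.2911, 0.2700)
B

Both distributions are close to uniform, making this a harder comparison.

H(A) = 1.9863 bits
H(B) = 1.9886 bits

The distribution closer to uniform has higher entropy.
Answer: B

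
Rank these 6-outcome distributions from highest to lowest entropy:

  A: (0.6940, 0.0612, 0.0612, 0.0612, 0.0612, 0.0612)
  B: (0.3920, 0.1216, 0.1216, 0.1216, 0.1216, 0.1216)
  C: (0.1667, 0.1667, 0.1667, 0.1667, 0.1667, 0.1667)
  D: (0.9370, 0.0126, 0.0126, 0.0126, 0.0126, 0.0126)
C > B > A > D

Key insight: Entropy is maximized by uniform distributions and minimized by concentrated distributions.

Entropies:
  H(A) = 1.5990 bits
  H(B) = 2.3778 bits
  H(C) = 2.5850 bits
  H(D) = 0.4855 bits

Ranking: C > B > A > D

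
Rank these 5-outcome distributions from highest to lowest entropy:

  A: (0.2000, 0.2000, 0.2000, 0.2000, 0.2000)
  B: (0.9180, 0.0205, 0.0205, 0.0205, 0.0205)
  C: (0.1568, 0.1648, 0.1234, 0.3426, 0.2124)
A > C > B

Key insight: Entropy is maximized by uniform distributions and minimized by concentrated distributions.

- Uniform distributions have maximum entropy log₂(5) = 2.3219 bits
- The more "peaked" or concentrated a distribution, the lower its entropy

Entropies:
  H(A) = 2.3219 bits
  H(B) = 0.5732 bits
  H(C) = 2.2245 bits

Ranking: A > C > B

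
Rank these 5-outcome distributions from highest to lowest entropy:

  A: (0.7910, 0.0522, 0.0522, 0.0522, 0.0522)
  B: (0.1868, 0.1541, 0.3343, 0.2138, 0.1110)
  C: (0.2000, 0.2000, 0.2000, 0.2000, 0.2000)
C > B > A

Key insight: Entropy is maximized by uniform distributions and minimized by concentrated distributions.

- Uniform distributions have maximum entropy log₂(5) = 2.3219 bits
- The more "peaked" or concentrated a distribution, the lower its entropy

Entropies:
  H(A) = 1.1576 bits
  H(B) = 2.2243 bits
  H(C) = 2.3219 bits

Ranking: C > B > A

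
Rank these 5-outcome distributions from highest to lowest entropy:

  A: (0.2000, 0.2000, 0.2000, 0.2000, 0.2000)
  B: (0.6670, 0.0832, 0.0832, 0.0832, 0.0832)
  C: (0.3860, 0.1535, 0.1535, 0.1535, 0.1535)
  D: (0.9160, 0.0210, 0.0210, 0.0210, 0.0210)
A > C > B > D

Key insight: Entropy is maximized by uniform distributions and minimized by concentrated distributions.

Entropies:
  H(A) = 2.3219 bits
  H(B) = 1.5840 bits
  H(C) = 2.1902 bits
  H(D) = 0.5841 bits

Ranking: A > C > B > D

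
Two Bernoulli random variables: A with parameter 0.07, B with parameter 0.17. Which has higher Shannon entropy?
B

For binary distributions, entropy is maximized at p=0.5 and decreases as p moves toward 0 or 1.

H(A) = H(0.07) = 0.3659 bits
H(B) = H(0.17) = 0.6577 bits

Distribution B (p=0.17) is closer to uniform (p=0.5), so it has higher entropy.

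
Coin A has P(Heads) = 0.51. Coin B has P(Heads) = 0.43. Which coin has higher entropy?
A

For binary distributions, entropy is maximized at p=0.5 and decreases as p moves toward 0 or 1.

H(A) = H(0.51) = 0.9997 bits
H(B) = H(0.43) = 0.9858 bits

Distribution A (p=0.51) is closer to uniform (p=0.5), so it has higher entropy.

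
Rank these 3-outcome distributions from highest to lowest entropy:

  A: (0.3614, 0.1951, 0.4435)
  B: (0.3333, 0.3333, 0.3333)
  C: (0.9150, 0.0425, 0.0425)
B > A > C

Key insight: Entropy is maximized by uniform distributions and minimized by concentrated distributions.

- Uniform distributions have maximum entropy log₂(3) = 1.5850 bits
- The more "peaked" or concentrated a distribution, the lower its entropy

Entropies:
  H(A) = 1.5108 bits
  H(B) = 1.5850 bits
  H(C) = 0.5046 bits

Ranking: B > A > C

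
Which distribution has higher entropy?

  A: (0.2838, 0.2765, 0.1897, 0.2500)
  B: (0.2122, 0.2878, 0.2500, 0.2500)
B

Both distributions are close to uniform, making this a harder comparison.

H(A) = 1.9834 bits
H(B) = 1.9917 bits

The distribution closer to uniform has higher entropy.
Answer: B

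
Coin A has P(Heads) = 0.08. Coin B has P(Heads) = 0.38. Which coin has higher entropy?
B

For binary distributions, entropy is maximized at p=0.5 and decreases as p moves toward 0 or 1.

H(A) = H(0.08) = 0.4022 bits
H(B) = H(0.38) = 0.9580 bits

Distribution B (p=0.38) is closer to uniform (p=0.5), so it has higher entropy.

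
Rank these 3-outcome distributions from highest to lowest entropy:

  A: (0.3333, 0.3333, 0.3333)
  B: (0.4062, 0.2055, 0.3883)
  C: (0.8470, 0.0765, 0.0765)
A > B > C

Key insight: Entropy is maximized by uniform distributions and minimized by concentrated distributions.

- Uniform distributions have maximum entropy log₂(3) = 1.5850 bits
- The more "peaked" or concentrated a distribution, the lower its entropy

Entropies:
  H(A) = 1.5850 bits
  H(B) = 1.5270 bits
  H(C) = 0.7703 bits

Ranking: A > B > C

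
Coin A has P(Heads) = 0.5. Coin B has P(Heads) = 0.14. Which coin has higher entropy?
A

For binary distributions, entropy is maximized at p=0.5 and decreases as p moves toward 0 or 1.

H(A) = H(0.5) = 1.0000 bits
H(B) = H(0.14) = 0.5842 bits

Distribution A (p=0.5) is closer to uniform (p=0.5), so it has higher entropy.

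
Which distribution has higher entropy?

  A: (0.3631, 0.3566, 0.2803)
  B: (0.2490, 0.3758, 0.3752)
A

Both distributions are close to uniform, making this a harder comparison.

H(A) = 1.5755 bits
H(B) = 1.5607 bits

The distribution closer to uniform has higher entropy.
Answer: A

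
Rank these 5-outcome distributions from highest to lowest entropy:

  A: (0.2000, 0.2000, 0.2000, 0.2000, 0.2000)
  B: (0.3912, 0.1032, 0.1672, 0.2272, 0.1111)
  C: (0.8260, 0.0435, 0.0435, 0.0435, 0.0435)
A > B > C

Key insight: Entropy is maximized by uniform distributions and minimized by concentrated distributions.

- Uniform distributions have maximum entropy log₂(5) = 2.3219 bits
- The more "peaked" or concentrated a distribution, the lower its entropy

Entropies:
  H(A) = 2.3219 bits
  H(B) = 2.1374 bits
  H(C) = 1.0148 bits

Ranking: A > B > C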